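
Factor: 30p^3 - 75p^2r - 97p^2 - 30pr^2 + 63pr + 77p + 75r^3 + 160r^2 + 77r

(5p - 5r - 7)(6p - 15r - 11)(p + r)

Group: 6p(5p^2 - 7p - 5r^2 - 7r) + (-15r - 11)(5p^2 - 7p - 5r^2 - 7r); both groups contain (5p^2 - 7p - 5r^2 - 7r), so (6p - 15r - 11) is a factor with cofactor 5p^2 - 7p - 5r^2 - 7r.
The cofactor groups again: 5p^2 - 7p - 5r^2 - 7r = p(5p - 5r - 7) + r(5p - 5r - 7); both groups contain (5p - 5r - 7), giving (p + r)(5p - 5r - 7).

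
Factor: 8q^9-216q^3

Factor out 8q^3 first: what remains is q^6-27.
Recognize a difference of cubes with the parts q^2 and 3.

8q^3(q^2-3)(q^4+3q^2+9)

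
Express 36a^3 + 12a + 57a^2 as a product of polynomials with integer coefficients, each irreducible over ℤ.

3a(3a + 4)(4a + 1)

Pull out the common factor 3a, then factor the remaining trinomial.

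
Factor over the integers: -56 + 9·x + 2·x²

(2·x - 7)·(x + 8)

Need a pair with product 2·(-56) = -112 and sum 9: that's -7 and 16.
Split the middle term: 2·x² - 7·x + 16·x - 56 = x·(2·x - 7) + 8·(2·x - 7).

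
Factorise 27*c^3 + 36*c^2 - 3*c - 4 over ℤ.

(3*c + 1)*(3*c + 4)*(3*c - 1)

Group as (27*c^3 - 3*c) + (36*c^2 - 4) = 3*c*(9*c^2 - 1) + 4*(9*c^2 - 1).
Both groups share the factor (9*c^2 - 1).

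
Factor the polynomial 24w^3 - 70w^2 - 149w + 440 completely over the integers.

Among the possible rational roots, w = -5/2 is a root, so (2w + 5) is a factor; dividing leaves 12w^2 - 65w + 88.
The remaining quadratic factors as (4w - 11)(3w - 8).

(2w + 5)(3w - 8)(4w - 11)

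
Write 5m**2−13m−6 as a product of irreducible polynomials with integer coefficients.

(5m+2)(m−3)

Need a pair with product 5·(−6) = −30 and sum −13: that's −15 and 2.
Split the middle term: 5m**2−15m + 2m−6 = 5m(m−3) + 2(m−3).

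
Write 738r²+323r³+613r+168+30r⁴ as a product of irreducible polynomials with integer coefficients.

Among the possible rational roots, r = −1 is a root, giving the factor (r+1) and quotient 30r³+293r²+445r+168.
Then r = −8 is a root, giving the factor (r+8) and quotient 30r²+53r+21.
The remaining quadratic factors as (6r+7)(5r+3).

(5r+3)(6r+7)(r+1)(r+8)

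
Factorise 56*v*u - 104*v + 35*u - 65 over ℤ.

(7*u - 13)*(8*v + 5)

Group as (56*v*u - 104*v) + (35*u - 65) = 8*v*(7*u - 13) + 5*(7*u - 13).
Both groups share the factor (7*u - 13).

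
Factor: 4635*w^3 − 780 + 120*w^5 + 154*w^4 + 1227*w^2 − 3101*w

(4*w + 1)*(5*w − 4)*(6*w + 5)*(w^2 + w + 39)

Among the possible rational roots, w = −1/4 is a root, so (4*w + 1) is a factor; dividing leaves 30*w^4 + 31*w^3 + 1151*w^2 + 19*w − 780.
Next, w = −5/6 is a root, giving the factor (6*w + 5) and quotient 5*w^3 + w^2 + 191*w − 156.
Next, w = 4/5 is a root, so (5*w − 4) is a factor; dividing leaves w^2 + w + 39.
The quadratic w^2 + w + 39 has discriminant −155 < 0 and is irreducible over ℤ.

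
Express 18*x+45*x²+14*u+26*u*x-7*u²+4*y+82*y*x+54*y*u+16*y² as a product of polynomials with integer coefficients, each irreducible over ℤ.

(8*y-u+5*x+2)*(2*y+7*u+9*x)

Group: 2*y*(8*y-u+5*x+2) + (7*u+9*x)*(8*y-u+5*x+2); both groups contain (8*y-u+5*x+2).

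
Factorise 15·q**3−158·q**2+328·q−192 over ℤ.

Trying the rational-root candidates, q = 8 is a root, giving the factor (q−8) and quotient 15·q**2−38·q+24.
The remaining quadratic factors as (3·q−4)(5·q−6).

(3·q−4)·(5·q−6)·(q−8)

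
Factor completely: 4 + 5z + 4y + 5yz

(5z + 4)(y + 1)

Group as (5yz + 4y) + (5z + 4) = y(5z + 4) + (5z + 4).
Both groups share the factor (5z + 4).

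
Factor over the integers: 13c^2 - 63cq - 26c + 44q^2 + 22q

(13c - 11q)(c - 4q - 2)

Group: c(13c - 11q) + (-4q - 2)(13c - 11q); both groups contain (13c - 11q).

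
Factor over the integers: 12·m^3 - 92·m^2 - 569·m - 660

Trying the rational-root candidates, m = 12 is a root, so (m - 12) is a factor; dividing leaves 12·m^2 + 52·m + 55.
The remaining quadratic factors as (2·m + 5)(6·m + 11).

(2·m + 5)·(6·m + 11)·(m - 12)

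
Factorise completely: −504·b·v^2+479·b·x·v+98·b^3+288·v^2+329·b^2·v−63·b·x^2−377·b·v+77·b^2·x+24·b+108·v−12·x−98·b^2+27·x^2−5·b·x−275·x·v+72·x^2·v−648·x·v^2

(2·b−x+9·v)·(7·b+9·x−4)·(7·b−8·v−3)

Group: 2·b·(49·b^2+63·b·x−56·b·v−49·b−72·x·v−27·x+32·v+12) + (−x+9·v)·(49·b^2+63·b·x−56·b·v−49·b−72·x·v−27·x+32·v+12); both groups contain (49·b^2+63·b·x−56·b·v−49·b−72·x·v−27·x+32·v+12), so (2·b−x+9·v) is a factor with cofactor 49·b^2+63·b·x−56·b·v−49·b−72·x·v−27·x+32·v+12.
The cofactor groups again: 49·b^2+63·b·x−56·b·v−49·b−72·x·v−27·x+32·v+12 = 7·b·(7·b−8·v−3) + (9·x−4)·(7·b−8·v−3); both groups contain (7·b−8·v−3), giving (7·b+9·x−4)·(7·b−8·v−3).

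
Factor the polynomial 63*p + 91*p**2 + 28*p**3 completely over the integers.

Pull out the common factor 7*p, then factor the remaining trinomial.

7*p*(4*p + 9)*(p + 1)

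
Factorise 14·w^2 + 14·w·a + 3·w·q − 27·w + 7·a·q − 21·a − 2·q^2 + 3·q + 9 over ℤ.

(7·w + 7·a − 2·q − 3)·(2·w + q − 3)

Group: 2·w·(7·w + 7·a − 2·q − 3) + (q − 3)·(7·w + 7·a − 2·q − 3); both groups contain (7·w + 7·a − 2·q − 3).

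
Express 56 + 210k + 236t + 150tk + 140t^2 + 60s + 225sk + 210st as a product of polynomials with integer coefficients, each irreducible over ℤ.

Group: 14t(15s + 10t + 14) + (15k + 4)(15s + 10t + 14); both groups contain (15s + 10t + 14).

(14t + 15k + 4)(15s + 10t + 14)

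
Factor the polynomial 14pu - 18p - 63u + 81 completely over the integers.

(2p - 9)(7u - 9)

Group as (14pu - 18p) + (-63u + 81) = 2p(7u - 9) - 9(7u - 9).
Both groups share the factor (7u - 9).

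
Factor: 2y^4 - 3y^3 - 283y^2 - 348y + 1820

Trying the rational-root candidates, y = 13 is a root, so (y - 13) is a factor; dividing leaves 2y^3 + 23y^2 + 16y - 140.
Next, y = -7/2 is a root, so (2y + 7) divides it; the quotient is y^2 + 8y - 20.
The remaining quadratic factors as (y - 2)(y + 10).

(2y + 7)(y + 10)(y - 13)(y - 2)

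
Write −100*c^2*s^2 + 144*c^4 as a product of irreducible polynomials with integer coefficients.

4*c^2*(6*c + 5*s)*(6*c − 5*s)

Factor out 4*c^2, leaving 36*c^2 − 25*s^2, which is a difference of two squares.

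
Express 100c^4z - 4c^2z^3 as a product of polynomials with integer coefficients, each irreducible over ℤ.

4c^2z(5c + z)(5c - z)

Pull out the common factor 4c^2z; 25c^2 - z^2 is a difference of squares.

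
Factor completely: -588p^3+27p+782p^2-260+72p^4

Among the possible rational roots, p = 4/3 is a root, so (3p-4) is a factor; dividing leaves 24p^3-164p^2+42p+65.
Then p = 13/2 is a root, giving the factor (2p-13) and quotient 12p^2-4p-5.
The remaining quadratic factors as (6p-5)(2p+1).

(2p+1)(2p-13)(3p-4)(6p-5)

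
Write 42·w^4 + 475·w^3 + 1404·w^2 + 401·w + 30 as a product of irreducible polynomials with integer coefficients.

(6·w + 1)·(7·w + 1)·(w + 5)·(w + 6)

By the rational root theorem, w = −1/7 is a root, so (7·w + 1) divides it; the quotient is 6·w^3 + 67·w^2 + 191·w + 30.
Continuing, w = −1/6 is a root, so (6·w + 1) is a factor; dividing leaves w^2 + 11·w + 30.
The remaining quadratic factors as (w + 5)(w + 6).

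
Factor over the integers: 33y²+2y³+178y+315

(2y+9)(y+5)(y+7)

Among the possible rational roots, y = -5 is a root, so (y+5) divides it; the quotient is 2y²+23y+63.
The remaining quadratic factors as (2y+9)(y+7).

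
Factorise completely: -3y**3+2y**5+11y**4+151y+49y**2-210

(2y+5)(y+6)(y-1)(y**2-2y+7)

By the rational root theorem, y = -6 is a root, giving the factor (y+6) and quotient 2y**4-y**3+3y**2+31y-35.
Next, y = 1 is a root, giving the factor (y-1) and quotient 2y**3+y**2+4y+35.
Next, y = -5/2 is a root, giving the factor (2y+5) and quotient y**2-2y+7.
The quadratic y**2-2y+7 has discriminant -24 < 0 and is irreducible over ℤ.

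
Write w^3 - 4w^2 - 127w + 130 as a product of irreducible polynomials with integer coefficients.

Trying the rational-root candidates, w = 1 is a root, so (w - 1) divides it; the quotient is w^2 - 3w - 130.
The remaining quadratic factors as (w - 13)(w + 10).

(w + 10)(w - 1)(w - 13)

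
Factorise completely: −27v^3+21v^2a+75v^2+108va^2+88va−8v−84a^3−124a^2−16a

−(3v−6a−8)(9v−7a−1)(v+2a)

Group: v(−27v^2+75va+75v−42a^2−62a−8) + 2a(−27v^2+75va+75v−42a^2−62a−8); both groups contain (−27v^2+75va+75v−42a^2−62a−8), so (v+2a) is a factor with cofactor −27v^2+75va+75v−42a^2−62a−8.
The cofactor groups again: −27v^2+75va+75v−42a^2−62a−8 = −3v(9v−7a−1) + (6a+8)(9v−7a−1); both groups contain (9v−7a−1), giving −(3v−6a−8)(9v−7a−1).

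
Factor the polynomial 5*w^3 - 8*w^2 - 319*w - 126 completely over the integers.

(5*w + 2)*(w + 7)*(w - 9)

Testing divisors of the constant over divisors of the leading coefficient, w = -2/5 is a root, giving the factor (5*w + 2) and quotient w^2 - 2*w - 63.
The remaining quadratic factors as (w + 7)(w - 9).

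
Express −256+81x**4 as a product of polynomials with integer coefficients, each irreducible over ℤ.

(3x+4)(3x−4)(9x**2+16)

Difference of squares twice: with A = 3x and B = 4, A⁴ − B⁴ = (A² − B²)(A² + B²), and A² − B² factors again.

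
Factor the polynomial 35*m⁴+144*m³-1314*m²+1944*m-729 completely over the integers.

(5*m-3)*(7*m-9)*(m+9)*(m-3)

By the rational root theorem, m = -9 is a root, giving the factor (m+9) and quotient 35*m³-171*m²+225*m-81.
Then m = 3/5 is a root, so (5*m-3) divides it; the quotient is 7*m²-30*m+27.
The remaining quadratic factors as (m-3)(7*m-9).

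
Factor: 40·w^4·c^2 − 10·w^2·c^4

10·c^2·w^2·(2·w − c)·(2·w + c)

Factor out 10·w^2·c^2, leaving 4·w^2 − c^2, which is a difference of two squares.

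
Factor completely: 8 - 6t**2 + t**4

Substitute u = t**2 to get a quadratic in u, then factor.
t**2 - 4 is a difference of squares.
t**2 - 2 is irreducible over ℤ (2 is not a perfect square).

(t + 2)(t - 2)(t**2 - 2)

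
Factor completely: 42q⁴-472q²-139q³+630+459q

(2q-3)(3q+7)(7q+6)(q-5)

By the rational root theorem, q = -6/7 is a root, giving the factor (7q+6) and quotient 6q³-25q²-46q+105.
Then q = -7/3 is a root, giving the factor (3q+7) and quotient 2q²-13q+15.
The remaining quadratic factors as (2q-3)(q-5).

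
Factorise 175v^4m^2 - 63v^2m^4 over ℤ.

7m^2v^2(5v - 3m)(5v + 3m)

Every term has a factor of 7v^2m^2. Then 25v^2 - 9m^2 = (5v)² − (3m)².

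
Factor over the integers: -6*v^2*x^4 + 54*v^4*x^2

Pull out the common factor 6*v^2*x^2; 9*v^2 - x^2 is a difference of squares.

6*v^2*x^2*(3*v + x)*(3*v - x)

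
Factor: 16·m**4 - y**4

(2·m + y)·(2·m - y)·(4·m**2 + y**2)

Difference of squares twice: with A = 2·m and B = y, A⁴ − B⁴ = (A² − B²)(A² + B²), and A² − B² factors again.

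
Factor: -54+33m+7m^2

Need a pair with product 7·(-54) = -378 and sum 33: that's 42 and -9.
Split the middle term: 7m^2+42m - 9m-54 = 7m(m+6) - 9(m+6).

(7m-9)(m+6)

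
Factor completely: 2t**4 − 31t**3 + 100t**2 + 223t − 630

(2t + 5)(t − 2)(t − 7)(t − 9)

Trying the rational-root candidates, t = 7 is a root, so (t − 7) divides it; the quotient is 2t**3 − 17t**2 − 19t + 90.
Continuing, t = 2 is a root, so (t − 2) is a factor; dividing leaves 2t**2 − 13t − 45.
The remaining quadratic factors as (2t + 5)(t − 9).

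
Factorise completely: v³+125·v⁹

v³·(5·v²+1)·(25·v⁴−5·v²+1)

Factor out v³ first: what remains is 125·v⁶+1.
Recognize a sum of cubes with the parts 1 and 5·v².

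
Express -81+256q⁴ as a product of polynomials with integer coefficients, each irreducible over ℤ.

(4q+3)(4q-3)(16q²+9)

Difference of squares twice: with A = 4q and B = 3, A⁴ − B⁴ = (A² − B²)(A² + B²), and A² − B² factors again.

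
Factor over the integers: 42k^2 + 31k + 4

Need a pair with product 42·4 = 168 and sum 31: that's 7 and 24.
Split the middle term: 42k^2 + 7k + 24k + 4 = 7k(6k + 1) + 4(6k + 1).

(6k + 1)(7k + 4)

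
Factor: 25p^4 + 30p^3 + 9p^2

p^2(5p + 3)^2

Factor out p^2 first: what remains is 25p^2 + 30p + 9.
Recognize a perfect-square trinomial with the parts 5p and 3.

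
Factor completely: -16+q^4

Substitute u = q^2 to get a quadratic in u, then factor.
q^2-4 is a difference of squares.
q^2+4 is irreducible over ℤ (sum of squares).

(q+2)(q-2)(q^2+4)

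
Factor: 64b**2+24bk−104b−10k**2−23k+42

(8b+5k−6)(8b−2k−7)

Group: 8b(8b+5k−6) + (−2k−7)(8b+5k−6); both groups contain (8b+5k−6).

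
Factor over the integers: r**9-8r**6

r**6(r-2)(r**2+2r+4)

Pull out the common factor r**6, leaving r**3-8.
Recognize a difference of cubes with the parts r and 2.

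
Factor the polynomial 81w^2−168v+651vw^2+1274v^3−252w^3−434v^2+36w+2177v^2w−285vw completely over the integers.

Group: 7v(182v^2+129vw+42v−36w^2−9w) + (7w−4)(182v^2+129vw+42v−36w^2−9w); both groups contain (182v^2+129vw+42v−36w^2−9w), so (7v+7w−4) is a factor with cofactor 182v^2+129vw+42v−36w^2−9w.
The cofactor groups again: 182v^2+129vw+42v−36w^2−9w = 13v(14v−3w) + (12w+3)(14v−3w); both groups contain (14v−3w), giving (13v+12w+3)(14v−3w).

(13v+12w+3)(14v−3w)(7v+7w−4)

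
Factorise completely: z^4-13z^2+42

(z^2-6)(z^2-7)

Substitute u = z^2 to get a quadratic in u, then factor.
z^2-7 is irreducible over ℤ (7 is not a perfect square).
z^2-6 is irreducible over ℤ (6 is not a perfect square).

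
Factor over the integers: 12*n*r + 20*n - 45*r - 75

(3*r + 5)*(4*n - 15)

Group as (12*n*r + 20*n) + (-45*r - 75) = 4*n*(3*r + 5) - 15*(3*r + 5).
Both groups share the factor (3*r + 5).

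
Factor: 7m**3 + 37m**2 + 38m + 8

Among the possible rational roots, m = −2/7 is a root, so (7m + 2) is a factor; dividing leaves m**2 + 5m + 4.
The remaining quadratic factors as (m + 1)(m + 4).

(7m + 2)(m + 1)(m + 4)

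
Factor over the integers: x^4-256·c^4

(x-4·c)·(x+4·c)·(x^2+16·c^2)

Difference of squares twice: with A = x and B = 4·c, A⁴ − B⁴ = (A² − B²)(A² + B²), and A² − B² factors again.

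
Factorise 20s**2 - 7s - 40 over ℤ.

Need a pair with product 20·(-40) = -800 and sum -7: that's -32 and 25.
Split the middle term: 20s**2 - 32s + 25s - 40 = 4s(5s - 8) + 5(5s - 8).

(4s + 5)(5s - 8)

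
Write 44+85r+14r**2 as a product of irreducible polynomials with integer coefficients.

(2r+11)(7r+4)

Need a pair with product 14·44 = 616 and sum 85: that's 8 and 77.
Split the middle term: 14r**2+8r + 77r+44 = 2r(7r+4) + 11(7r+4).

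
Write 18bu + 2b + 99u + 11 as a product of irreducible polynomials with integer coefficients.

(2b + 11)(9u + 1)

Group as (18bu + 2b) + (99u + 11) = 2b(9u + 1) + 11(9u + 1).
Both groups share the factor (9u + 1).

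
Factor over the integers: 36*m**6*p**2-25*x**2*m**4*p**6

-m**4*p**2*(5*x*p**2-6*m)*(5*x*p**2+6*m)

Pull out the common factor m**4*p**2, leaving -25*x**2*p**4+36*m**2.
Recognize a difference of squares with the parts 6*m and 5*x*p**2.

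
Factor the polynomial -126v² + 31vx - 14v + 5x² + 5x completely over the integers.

-(14v - 5x)(9v + x + 1)

Group: -9v(14v - 5x) + (-x - 1)(14v - 5x); both groups contain (14v - 5x).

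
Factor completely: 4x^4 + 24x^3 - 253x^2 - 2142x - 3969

Testing divisors of the constant over divisors of the leading coefficient, x = 9 is a root, so (x - 9) divides it; the quotient is 4x^3 + 60x^2 + 287x + 441.
Continuing, x = -7 is a root, so (x + 7) divides it; the quotient is 4x^2 + 32x + 63.
The remaining quadratic factors as (2x + 9)(2x + 7).

(2x + 7)(2x + 9)(x + 7)(x - 9)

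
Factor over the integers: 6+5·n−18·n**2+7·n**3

(7·n+3)·(n−1)·(n−2)

Trying the rational-root candidates, n = 1 is a root, so (n−1) is a factor; dividing leaves 7·n**2−11·n−6.
The remaining quadratic factors as (7·n+3)(n−2).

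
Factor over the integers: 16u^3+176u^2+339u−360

Among the possible rational roots, u = −15/4 is a root, so (4u+15) is a factor; dividing leaves 4u^2+29u−24.
The remaining quadratic factors as (4u−3)(u+8).

(4u+15)(4u−3)(u+8)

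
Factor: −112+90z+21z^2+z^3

(z+14)(z+8)(z−1)

Among the possible rational roots, z = 1 is a root, so (z−1) is a factor; dividing leaves z^2+22z+112.
The remaining quadratic factors as (z+14)(z+8).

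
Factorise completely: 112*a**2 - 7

7*(4*a + 1)*(4*a - 1)

Factor out 7, leaving 16*a**2 - 1, which is a difference of two squares.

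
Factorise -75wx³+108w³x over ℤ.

Factor out 3wx, leaving 36w²-25x², which is a difference of two squares.

3wx(6w+5x)(6w-5x)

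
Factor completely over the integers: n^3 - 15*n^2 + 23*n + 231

(n + 3)*(n - 11)*(n - 7)

Trying the rational-root candidates, n = -3 is a root, so (n + 3) is a factor; dividing leaves n^2 - 18*n + 77.
The remaining quadratic factors as (n - 7)(n - 11).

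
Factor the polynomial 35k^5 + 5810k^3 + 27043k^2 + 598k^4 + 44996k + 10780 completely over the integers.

(5k + 14)(7k + 2)(k + 5)(k^2 + 9k + 77)

Testing divisors of the constant over divisors of the leading coefficient, k = -14/5 is a root, giving the factor (5k + 14) and quotient 7k^4 + 100k^3 + 882k^2 + 2939k + 770.
Then k = -5 is a root, so (k + 5) is a factor; dividing leaves 7k^3 + 65k^2 + 557k + 154.
Then k = -2/7 is a root, so (7k + 2) is a factor; dividing leaves k^2 + 9k + 77.
The quadratic k^2 + 9k + 77 has discriminant -227 < 0 and is irreducible over ℤ.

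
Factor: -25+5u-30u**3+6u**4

Group as (6u**4+5u) + (-30u**3-25) = u(6u**3+5) - 5(6u**3+5).
Both groups share the factor (6u**3+5).

(u-5)(6u**3+5)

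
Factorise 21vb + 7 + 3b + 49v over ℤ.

Group as (21vb + 49v) + (3b + 7) = 7v(3b + 7) + (3b + 7).
Both groups share the factor (3b + 7).

(3b + 7)(7v + 1)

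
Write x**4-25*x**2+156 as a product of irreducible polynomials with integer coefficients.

Substitute u = x**2 to get a quadratic in u, then factor.
x**2-12 is irreducible over ℤ (12 is not a perfect square).
x**2-13 is irreducible over ℤ (13 is not a perfect square).

(x**2-12)*(x**2-13)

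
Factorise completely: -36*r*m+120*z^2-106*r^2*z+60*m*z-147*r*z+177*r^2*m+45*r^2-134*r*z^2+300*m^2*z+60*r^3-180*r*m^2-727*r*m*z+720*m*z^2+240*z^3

(5*r-4*m-8*z)*(4*r+15*m+6*z+3)*(3*r-5*z)

Group: 3*r*(20*r^2+59*r*m-2*r*z+15*r-60*m^2-144*m*z-12*m-48*z^2-24*z) - 5*z*(20*r^2+59*r*m-2*r*z+15*r-60*m^2-144*m*z-12*m-48*z^2-24*z); both groups contain (20*r^2+59*r*m-2*r*z+15*r-60*m^2-144*m*z-12*m-48*z^2-24*z), so (3*r-5*z) is a factor with cofactor 20*r^2+59*r*m-2*r*z+15*r-60*m^2-144*m*z-12*m-48*z^2-24*z.
The cofactor groups again: 20*r^2+59*r*m-2*r*z+15*r-60*m^2-144*m*z-12*m-48*z^2-24*z = 4*r*(5*r-4*m-8*z) + (15*m+6*z+3)*(5*r-4*m-8*z); both groups contain (5*r-4*m-8*z), giving (4*r+15*m+6*z+3)*(5*r-4*m-8*z).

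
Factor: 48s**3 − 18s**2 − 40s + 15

(8s − 3)(6s**2 − 5)

Group as (48s**3 − 40s) + (−18s**2 + 15) = 8s(6s**2 − 5) − 3(6s**2 − 5).
Both groups share the factor (6s**2 − 5).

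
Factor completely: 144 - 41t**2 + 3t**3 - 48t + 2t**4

(2t - 3)(t + 3)(t + 4)(t - 4)

Among the possible rational roots, t = 4 is a root, so (t - 4) divides it; the quotient is 2t**3 + 11t**2 + 3t - 36.
Then t = 3/2 is a root, giving the factor (2t - 3) and quotient t**2 + 7t + 12.
The remaining quadratic factors as (t + 4)(t + 3).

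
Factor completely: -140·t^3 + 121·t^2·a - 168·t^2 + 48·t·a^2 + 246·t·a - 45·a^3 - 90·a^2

-(4·t - 3·a)·(7·t - 5·a)·(5·t + 3·a + 6)

Group: 7·t·(-20·t^2 + 3·t·a - 24·t + 9·a^2 + 18·a) - 5·a·(-20·t^2 + 3·t·a - 24·t + 9·a^2 + 18·a); both groups contain (-20·t^2 + 3·t·a - 24·t + 9·a^2 + 18·a), so (7·t - 5·a) is a factor with cofactor -20·t^2 + 3·t·a - 24·t + 9·a^2 + 18·a.
The cofactor groups again: -20·t^2 + 3·t·a - 24·t + 9·a^2 + 18·a = -5·t·(4·t - 3·a) + (-3·a - 6)·(4·t - 3·a); both groups contain (4·t - 3·a), giving -(5·t + 3·a + 6)·(4·t - 3·a).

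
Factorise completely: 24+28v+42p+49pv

(7p+4)(7v+6)

Group as (49pv+42p) + (28v+24) = 7p(7v+6) + 4(7v+6).
Both groups share the factor (7v+6).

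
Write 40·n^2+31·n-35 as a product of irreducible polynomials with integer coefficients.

Need a pair with product 40·(-35) = -1400 and sum 31: that's -25 and 56.
Split the middle term: 40·n^2-25·n + 56·n-35 = 5·n·(8·n-5) + 7·(8·n-5).

(5·n+7)·(8·n-5)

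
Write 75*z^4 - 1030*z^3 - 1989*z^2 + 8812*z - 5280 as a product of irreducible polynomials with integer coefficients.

(3*z + 11)*(5*z - 4)*(5*z - 8)*(z - 15)

Testing divisors of the constant over divisors of the leading coefficient, z = -11/3 is a root, so (3*z + 11) is a factor; dividing leaves 25*z^3 - 435*z^2 + 932*z - 480.
Next, z = 15 is a root, so (z - 15) divides it; the quotient is 25*z^2 - 60*z + 32.
The remaining quadratic factors as (5*z - 8)(5*z - 4).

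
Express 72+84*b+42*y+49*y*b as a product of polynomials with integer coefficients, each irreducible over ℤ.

(7*b+6)*(7*y+12)

Group as (49*y*b+42*y) + (84*b+72) = 7*y*(7*b+6) + 12*(7*b+6).
Both groups share the factor (7*b+6).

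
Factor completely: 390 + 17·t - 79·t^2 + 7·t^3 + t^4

(t + 13)·(t + 2)·(t - 3)·(t - 5)

Testing divisors of the constant over divisors of the leading coefficient, t = -2 is a root, so (t + 2) is a factor; dividing leaves t^3 + 5·t^2 - 89·t + 195.
Continuing, t = -13 is a root, so (t + 13) divides it; the quotient is t^2 - 8·t + 15.
The remaining quadratic factors as (t - 3)(t - 5).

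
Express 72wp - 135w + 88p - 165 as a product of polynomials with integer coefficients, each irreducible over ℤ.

(8p - 15)(9w + 11)

Group as (72wp - 135w) + (88p - 165) = 9w(8p - 15) + 11(8p - 15).
Both groups share the factor (8p - 15).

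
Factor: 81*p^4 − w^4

(3*p)⁴ − (w)⁴ = ((3*p)² − (w)²)((3*p)² + (w)²); the first factor splits again, the second (9*p^2 + w^2) is irreducible.

(3*p + w)*(3*p − w)*(9*p^2 + w^2)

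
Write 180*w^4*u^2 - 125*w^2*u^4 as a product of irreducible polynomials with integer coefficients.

5*u^2*w^2*(6*w - 5*u)*(6*w + 5*u)

Pull out the common factor 5*w^2*u^2; 36*w^2 - 25*u^2 is a difference of squares.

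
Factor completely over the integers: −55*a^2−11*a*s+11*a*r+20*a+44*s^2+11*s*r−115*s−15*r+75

Group: −11*a*(5*a−4*s−r+5) + (−11*s+15)*(5*a−4*s−r+5); both groups contain (5*a−4*s−r+5).

−(11*a+11*s−15)*(5*a−4*s−r+5)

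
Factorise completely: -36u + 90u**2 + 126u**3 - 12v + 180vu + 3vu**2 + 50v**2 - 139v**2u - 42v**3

-(7v - 6u - 6)(v + 3u)(6v + 7u - 2)

Group: v(-42v**2 - 13vu + 50v + 42u**2 + 30u - 12) + 3u(-42v**2 - 13vu + 50v + 42u**2 + 30u - 12); both groups contain (-42v**2 - 13vu + 50v + 42u**2 + 30u - 12), so (v + 3u) is a factor with cofactor -42v**2 - 13vu + 50v + 42u**2 + 30u - 12.
The cofactor groups again: -42v**2 - 13vu + 50v + 42u**2 + 30u - 12 = -6v(7v - 6u - 6) + (-7u + 2)(7v - 6u - 6); both groups contain (7v - 6u - 6), giving -(6v + 7u - 2)(7v - 6u - 6).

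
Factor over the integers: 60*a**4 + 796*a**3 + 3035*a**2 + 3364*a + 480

Among the possible rational roots, a = -15/2 is a root, so (2*a + 15) is a factor; dividing leaves 30*a**3 + 173*a**2 + 220*a + 32.
Continuing, a = -8/5 is a root, giving the factor (5*a + 8) and quotient 6*a**2 + 25*a + 4.
The remaining quadratic factors as (6*a + 1)(a + 4).

(2*a + 15)*(5*a + 8)*(6*a + 1)*(a + 4)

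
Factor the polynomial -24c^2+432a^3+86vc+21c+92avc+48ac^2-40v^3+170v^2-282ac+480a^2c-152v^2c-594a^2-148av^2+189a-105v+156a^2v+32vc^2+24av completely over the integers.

(6a+4v-3)(8a+2v+8c-7)(9a-5v+c)

Group: 9a(48a^2+44av+48ac-66a+8v^2+32vc-34v-24c+21) + (-5v+c)(48a^2+44av+48ac-66a+8v^2+32vc-34v-24c+21); both groups contain (48a^2+44av+48ac-66a+8v^2+32vc-34v-24c+21), so (9a-5v+c) is a factor with cofactor 48a^2+44av+48ac-66a+8v^2+32vc-34v-24c+21.
The cofactor groups again: 48a^2+44av+48ac-66a+8v^2+32vc-34v-24c+21 = 6a(8a+2v+8c-7) + (4v-3)(8a+2v+8c-7); both groups contain (8a+2v+8c-7), giving (6a+4v-3)(8a+2v+8c-7).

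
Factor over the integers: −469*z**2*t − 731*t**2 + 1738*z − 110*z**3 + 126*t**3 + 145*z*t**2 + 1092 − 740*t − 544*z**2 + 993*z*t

−(11*z − 7*t + 6)*(5*z + 2*t − 13)*(2*z + 9*t + 14)

Group: 5*z*(−22*z**2 − 85*z*t − 166*z + 63*t**2 + 44*t − 84) + (2*t − 13)*(−22*z**2 − 85*z*t − 166*z + 63*t**2 + 44*t − 84); both groups contain (−22*z**2 − 85*z*t − 166*z + 63*t**2 + 44*t − 84), so (5*z + 2*t − 13) is a factor with cofactor −22*z**2 − 85*z*t − 166*z + 63*t**2 + 44*t − 84.
The cofactor groups again: −22*z**2 − 85*z*t − 166*z + 63*t**2 + 44*t − 84 = −11*z*(2*z + 9*t + 14) + (7*t − 6)*(2*z + 9*t + 14); both groups contain (2*z + 9*t + 14), giving −(11*z − 7*t + 6)*(2*z + 9*t + 14).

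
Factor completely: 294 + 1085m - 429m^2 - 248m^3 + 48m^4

Among the possible rational roots, m = -1/4 is a root, so (4m + 1) is a factor; dividing leaves 12m^3 - 65m^2 - 91m + 294.
Next, m = -7/3 is a root, giving the factor (3m + 7) and quotient 4m^2 - 31m + 42.
The remaining quadratic factors as (4m - 7)(m - 6).

(3m + 7)(4m + 1)(4m - 7)(m - 6)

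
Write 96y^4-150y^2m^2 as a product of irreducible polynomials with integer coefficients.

6y^2(4y-5m)(4y+5m)

Pull out the common factor 6y^2; 16y^2-25m^2 is a difference of squares.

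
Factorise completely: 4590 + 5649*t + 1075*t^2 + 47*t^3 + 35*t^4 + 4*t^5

(4*t + 15)*(t + 1)*(t + 9)*(t^2 - 5*t + 34)

Testing divisors of the constant over divisors of the leading coefficient, t = -15/4 is a root, so (4*t + 15) is a factor; dividing leaves t^4 + 5*t^3 - 7*t^2 + 295*t + 306.
Continuing, t = -9 is a root, giving the factor (t + 9) and quotient t^3 - 4*t^2 + 29*t + 34.
Next, t = -1 is a root, so (t + 1) is a factor; dividing leaves t^2 - 5*t + 34.
The quadratic t^2 - 5*t + 34 has discriminant -111 < 0 and is irreducible over ℤ.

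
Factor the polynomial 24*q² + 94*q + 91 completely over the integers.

Need a pair with product 24·91 = 2184 and sum 94: that's 52 and 42.
Split the middle term: 24*q² + 52*q + 42*q + 91 = 4*q*(6*q + 13) + 7*(6*q + 13).

(4*q + 7)*(6*q + 13)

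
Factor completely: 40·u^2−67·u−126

(5·u−14)·(8·u+9)

Need a pair with product 40·(−126) = −5040 and sum −67: that's 45 and −112.
Split the middle term: 40·u^2+45·u − 112·u−126 = 5·u·(8·u+9) − 14·(8·u+9).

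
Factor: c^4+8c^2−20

(c^2+10)(c^2−2)

Substitute u = c^2 to get a quadratic in u, then factor.
c^2−2 is irreducible over ℤ (2 is not a perfect square).
c^2+10 is irreducible over ℤ (always positive, so no real roots).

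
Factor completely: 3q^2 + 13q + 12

Need a pair with product 3·12 = 36 and sum 13: that's 9 and 4.
Split the middle term: 3q^2 + 9q + 4q + 12 = 3q(q + 3) + 4(q + 3).

(3q + 4)(q + 3)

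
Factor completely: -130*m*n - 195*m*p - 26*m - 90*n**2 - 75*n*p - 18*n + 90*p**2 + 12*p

-(10*n + 15*p + 2)*(13*m + 9*n - 6*p)

Group: -13*m*(10*n + 15*p + 2) + (-9*n + 6*p)*(10*n + 15*p + 2); both groups contain (10*n + 15*p + 2).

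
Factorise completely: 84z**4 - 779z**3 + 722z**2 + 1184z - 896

(3z - 2)(4z - 7)(7z + 8)(z - 8)

Among the possible rational roots, z = 8 is a root, so (z - 8) is a factor; dividing leaves 84z**3 - 107z**2 - 134z + 112.
Continuing, z = -8/7 is a root, giving the factor (7z + 8) and quotient 12z**2 - 29z + 14.
The remaining quadratic factors as (3z - 2)(4z - 7).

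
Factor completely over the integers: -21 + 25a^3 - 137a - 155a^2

(5a + 1)(5a + 3)(a - 7)

By the rational root theorem, a = -3/5 is a root, so (5a + 3) divides it; the quotient is 5a^2 - 34a - 7.
The remaining quadratic factors as (a - 7)(5a + 1).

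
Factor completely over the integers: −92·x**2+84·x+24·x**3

Pull out the common factor 4·x, then factor the remaining trinomial.

4·x·(2·x−3)·(3·x−7)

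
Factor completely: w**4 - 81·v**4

Write as (w**2)² − (9·v**2)², then factor w**2 - 9·v**2 once more.

(w - 3·v)·(w + 3·v)·(w**2 + 9·v**2)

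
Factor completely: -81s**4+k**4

(k)⁴ − (3s)⁴ = ((k)² − (3s)²)((k)² + (3s)²); the first factor splits again, the second (k**2+9s**2) is irreducible.

(k+3s)(k-3s)(k**2+9s**2)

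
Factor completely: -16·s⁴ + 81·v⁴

(3·v - 2·s)·(3·v + 2·s)·(9·v² + 4·s²)

Difference of squares twice: with A = 3·v and B = 2·s, A⁴ − B⁴ = (A² − B²)(A² + B²), and A² − B² factors again.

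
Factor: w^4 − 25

(w^2 + 5)(w^2 − 5)

Substitute u = w^2 to get a quadratic in u, then factor.
w^2 − 5 is irreducible over ℤ (5 is not a perfect square).
w^2 + 5 is irreducible over ℤ (always positive, so no real roots).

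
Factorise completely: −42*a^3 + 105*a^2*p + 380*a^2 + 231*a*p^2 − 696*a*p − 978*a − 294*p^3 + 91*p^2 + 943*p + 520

−(2*a − 7*p − 8)*(3*a + 6*p − 13)*(7*a − 7*p − 5)

Group: 7*a*(−6*a^2 + 9*a*p + 50*a + 42*p^2 − 43*p − 104) + (−7*p − 5)*(−6*a^2 + 9*a*p + 50*a + 42*p^2 − 43*p − 104); both groups contain (−6*a^2 + 9*a*p + 50*a + 42*p^2 − 43*p − 104), so (7*a − 7*p − 5) is a factor with cofactor −6*a^2 + 9*a*p + 50*a + 42*p^2 − 43*p − 104.
The cofactor groups again: −6*a^2 + 9*a*p + 50*a + 42*p^2 − 43*p − 104 = −2*a*(3*a + 6*p − 13) + (7*p + 8)*(3*a + 6*p − 13); both groups contain (3*a + 6*p − 13), giving −(2*a − 7*p − 8)*(3*a + 6*p − 13).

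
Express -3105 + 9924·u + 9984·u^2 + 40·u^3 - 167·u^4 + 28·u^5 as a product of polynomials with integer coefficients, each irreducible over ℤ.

By the rational root theorem, u = -5 is a root, so (u + 5) is a factor; dividing leaves 28·u^4 - 307·u^3 + 1575·u^2 + 2109·u - 621.
Then u = -9/7 is a root, so (7·u + 9) divides it; the quotient is 4·u^3 - 49·u^2 + 288·u - 69.
Then u = 1/4 is a root, so (4·u - 1) divides it; the quotient is u^2 - 12·u + 69.
The quadratic u^2 - 12·u + 69 has discriminant -132 < 0 and is irreducible over ℤ.

(4·u - 1)·(7·u + 9)·(u + 5)·(u^2 - 12·u + 69)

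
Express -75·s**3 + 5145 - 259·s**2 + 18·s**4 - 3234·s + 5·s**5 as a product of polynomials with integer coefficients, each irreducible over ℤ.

(5·s - 7)·(s + 7)·(s - 5)·(s**2 + 3·s + 21)

Trying the rational-root candidates, s = 7/5 is a root, so (5·s - 7) is a factor; dividing leaves s**4 + 5·s**3 - 8·s**2 - 63·s - 735.
Then s = -7 is a root, so (s + 7) divides it; the quotient is s**3 - 2·s**2 + 6·s - 105.
Then s = 5 is a root, giving the factor (s - 5) and quotient s**2 + 3·s + 21.
The quadratic s**2 + 3·s + 21 has discriminant -75 < 0 and is irreducible over ℤ.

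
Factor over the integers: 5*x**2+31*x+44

Need a pair with product 5·44 = 220 and sum 31: that's 11 and 20.
Split the middle term: 5*x**2+11*x + 20*x+44 = x*(5*x+11) + 4*(5*x+11).

(5*x+11)*(x+4)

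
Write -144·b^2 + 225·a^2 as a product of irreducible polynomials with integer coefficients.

Pull out the common factor 9; 25·a^2 - 16·b^2 is a difference of squares.

9·(5·a + 4·b)·(5·a - 4·b)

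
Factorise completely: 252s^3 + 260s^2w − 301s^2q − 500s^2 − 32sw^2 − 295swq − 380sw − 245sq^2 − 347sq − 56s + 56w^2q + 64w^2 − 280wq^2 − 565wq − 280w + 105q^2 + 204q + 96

(4s − 7q − 8)(9s − w + 5q + 4)(7s + 8w − 3)

Group: 7s(36s^2 − 4sw − 43sq − 56s + 7wq + 8w − 35q^2 − 68q − 32) + (8w − 3)(36s^2 − 4sw − 43sq − 56s + 7wq + 8w − 35q^2 − 68q − 32); both groups contain (36s^2 − 4sw − 43sq − 56s + 7wq + 8w − 35q^2 − 68q − 32), so (7s + 8w − 3) is a factor with cofactor 36s^2 − 4sw − 43sq − 56s + 7wq + 8w − 35q^2 − 68q − 32.
The cofactor groups again: 36s^2 − 4sw − 43sq − 56s + 7wq + 8w − 35q^2 − 68q − 32 = 4s(9s − w + 5q + 4) + (−7q − 8)(9s − w + 5q + 4); both groups contain (9s − w + 5q + 4), giving (4s − 7q − 8)(9s − w + 5q + 4).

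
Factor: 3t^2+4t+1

(3t+1)(t+1)

Need a pair with product 3·1 = 3 and sum 4: that's 3 and 1.
Split the middle term: 3t^2+3t + t+1 = 3t(t+1) + (t+1).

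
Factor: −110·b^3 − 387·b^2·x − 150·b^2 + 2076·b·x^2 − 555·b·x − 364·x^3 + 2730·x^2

−(11·b − 2·x + 15)·(2·b + 13·x)·(5·b − 14·x)

Group: 2·b·(−55·b^2 + 164·b·x − 75·b − 28·x^2 + 210·x) + 13·x·(−55·b^2 + 164·b·x − 75·b − 28·x^2 + 210·x); both groups contain (−55·b^2 + 164·b·x − 75·b − 28·x^2 + 210·x), so (2·b + 13·x) is a factor with cofactor −55·b^2 + 164·b·x − 75·b − 28·x^2 + 210·x.
The cofactor groups again: −55·b^2 + 164·b·x − 75·b − 28·x^2 + 210·x = −5·b·(11·b − 2·x + 15) + 14·x·(11·b − 2·x + 15); both groups contain (11·b − 2·x + 15), giving −(5·b − 14·x)·(11·b − 2·x + 15).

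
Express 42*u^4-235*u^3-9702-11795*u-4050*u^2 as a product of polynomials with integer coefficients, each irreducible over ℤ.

By the rational root theorem, u = -9/2 is a root, so (2*u+9) is a factor; dividing leaves 21*u^3-212*u^2-1071*u-1078.
Then u = 14 is a root, so (u-14) divides it; the quotient is 21*u^2+82*u+77.
The remaining quadratic factors as (3*u+7)(7*u+11).

(2*u+9)*(3*u+7)*(7*u+11)*(u-14)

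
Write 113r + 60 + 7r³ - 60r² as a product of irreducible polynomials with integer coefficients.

Trying the rational-root candidates, r = 5 is a root, so (r - 5) is a factor; dividing leaves 7r² - 25r - 12.
The remaining quadratic factors as (r - 4)(7r + 3).

(7r + 3)(r - 4)(r - 5)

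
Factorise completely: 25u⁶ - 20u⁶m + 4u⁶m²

Every term has a factor of u⁶; factoring it out leaves 4m² - 20m + 25.
Recognize a perfect-square trinomial with the parts 5 and 2m.

u⁶(2m - 5)²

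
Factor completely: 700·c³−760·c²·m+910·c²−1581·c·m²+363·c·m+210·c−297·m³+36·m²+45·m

(10·c+9·m+3)·(14·c+3·m)·(5·c−11·m+5)

Group: 10·c·(70·c²−139·c·m+70·c−33·m²+15·m) + (9·m+3)·(70·c²−139·c·m+70·c−33·m²+15·m); both groups contain (70·c²−139·c·m+70·c−33·m²+15·m), so (10·c+9·m+3) is a factor with cofactor 70·c²−139·c·m+70·c−33·m²+15·m.
The cofactor groups again: 70·c²−139·c·m+70·c−33·m²+15·m = 14·c·(5·c−11·m+5) + 3·m·(5·c−11·m+5); both groups contain (5·c−11·m+5), giving (14·c+3·m)·(5·c−11·m+5).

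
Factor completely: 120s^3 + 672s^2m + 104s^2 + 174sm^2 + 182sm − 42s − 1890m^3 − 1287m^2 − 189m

Group: 2s(60s^2 + 66sm + 52s − 210m^2 − 143m − 21) + 9m(60s^2 + 66sm + 52s − 210m^2 − 143m − 21); both groups contain (60s^2 + 66sm + 52s − 210m^2 − 143m − 21), so (2s + 9m) is a factor with cofactor 60s^2 + 66sm + 52s − 210m^2 − 143m − 21.
The cofactor groups again: 60s^2 + 66sm + 52s − 210m^2 − 143m − 21 = 10s(6s + 15m + 7) + (−14m − 3)(6s + 15m + 7); both groups contain (6s + 15m + 7), giving (10s − 14m − 3)(6s + 15m + 7).

(10s − 14m − 3)(6s + 15m + 7)(2s + 9m)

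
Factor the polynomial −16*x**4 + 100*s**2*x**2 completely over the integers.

4*x**2*(5*s + 2*x)*(5*s − 2*x)

Every term has a factor of 4*x**2. Then 25*s**2 − 4*x**2 = (5*s)² − (2*x)².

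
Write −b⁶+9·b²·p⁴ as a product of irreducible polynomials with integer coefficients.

Pull out the common factor b², leaving −b⁴+9·p⁴.
Recognize a difference of squares with the parts 3·p² and b².

−b²·(b²+3·p²)·(b²−3·p²)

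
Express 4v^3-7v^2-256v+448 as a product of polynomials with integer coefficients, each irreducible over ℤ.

(4v-7)(v+8)(v-8)

Testing divisors of the constant over divisors of the leading coefficient, v = -8 is a root, so (v+8) is a factor; dividing leaves 4v^2-39v+56.
The remaining quadratic factors as (v-8)(4v-7).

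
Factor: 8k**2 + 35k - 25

(8k - 5)(k + 5)

Need a pair with product 8·(-25) = -200 and sum 35: that's -5 and 40.
Split the middle term: 8k**2 - 5k + 40k - 25 = k(8k - 5) + 5(8k - 5).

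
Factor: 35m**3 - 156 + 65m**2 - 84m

Group as (35m**3 - 84m) + (65m**2 - 156) = 7m(5m**2 - 12) + 13(5m**2 - 12).
Both groups share the factor (5m**2 - 12).

(7m + 13)(5m**2 - 12)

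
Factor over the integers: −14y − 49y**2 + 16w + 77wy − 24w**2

Group: −3w(8w − 7y) + (7y + 2)(8w − 7y); both groups contain (8w − 7y).

−(3w − 7y − 2)(8w − 7y)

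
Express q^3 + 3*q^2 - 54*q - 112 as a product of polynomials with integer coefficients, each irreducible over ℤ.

(q + 2)*(q + 8)*(q - 7)

Testing divisors of the constant over divisors of the leading coefficient, q = -2 is a root, giving the factor (q + 2) and quotient q^2 + q - 56.
The remaining quadratic factors as (q + 8)(q - 7).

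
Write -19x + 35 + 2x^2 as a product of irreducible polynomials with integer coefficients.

(2x - 5)(x - 7)

Need a pair with product 2·35 = 70 and sum -19: that's -5 and -14.
Split the middle term: 2x^2 - 5x - 14x + 35 = x(2x - 5) - 7(2x - 5).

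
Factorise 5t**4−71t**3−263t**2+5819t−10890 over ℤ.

(5t−11)(t+9)(t−10)(t−11)

By the rational root theorem, t = 10 is a root, so (t−10) divides it; the quotient is 5t**3−21t**2−473t+1089.
Then t = −9 is a root, so (t+9) divides it; the quotient is 5t**2−66t+121.
The remaining quadratic factors as (t−11)(5t−11).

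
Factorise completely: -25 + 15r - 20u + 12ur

Group as (12ur - 20u) + (15r - 25) = 4u(3r - 5) + 5(3r - 5).
Both groups share the factor (3r - 5).

(3r - 5)(4u + 5)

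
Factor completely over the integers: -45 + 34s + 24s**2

(4s + 9)(6s - 5)

Need a pair with product 24·(-45) = -1080 and sum 34: that's -20 and 54.
Split the middle term: 24s**2 - 20s + 54s - 45 = 4s(6s - 5) + 9(6s - 5).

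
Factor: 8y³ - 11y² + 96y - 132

Group as (8y³ + 96y) + (-11y² - 132) = 8y(y² + 12) - 11(y² + 12).
Both groups share the factor (y² + 12).

(8y - 11)(y² + 12)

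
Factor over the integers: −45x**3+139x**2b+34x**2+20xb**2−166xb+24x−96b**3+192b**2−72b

−(x−3b)(9x−8b+4)(5x+4b−6)

Group: 5x(−9x**2+35xb−4x−24b**2+12b) + (4b−6)(−9x**2+35xb−4x−24b**2+12b); both groups contain (−9x**2+35xb−4x−24b**2+12b), so (5x+4b−6) is a factor with cofactor −9x**2+35xb−4x−24b**2+12b.
The cofactor groups again: −9x**2+35xb−4x−24b**2+12b = −x(9x−8b+4) + 3b(9x−8b+4); both groups contain (9x−8b+4), giving −(x−3b)(9x−8b+4).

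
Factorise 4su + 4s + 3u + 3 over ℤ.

Group as (4su + 4s) + (3u + 3) = 4s(u + 1) + 3(u + 1).
Both groups share the factor (u + 1).

(4s + 3)(u + 1)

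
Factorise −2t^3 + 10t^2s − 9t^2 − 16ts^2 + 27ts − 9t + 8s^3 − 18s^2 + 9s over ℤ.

Group: t(−2t^2 + 6ts − 3t − 4s^2 + 3s) + (−2s + 3)(−2t^2 + 6ts − 3t − 4s^2 + 3s); both groups contain (−2t^2 + 6ts − 3t − 4s^2 + 3s), so (t − 2s + 3) is a factor with cofactor −2t^2 + 6ts − 3t − 4s^2 + 3s.
The cofactor groups again: −2t^2 + 6ts − 3t − 4s^2 + 3s = −t(2t − 4s + 3) + s(2t − 4s + 3); both groups contain (2t − 4s + 3), giving −(t − s)(2t − 4s + 3).

−(t − 2s + 3)(2t − 4s + 3)(t − s)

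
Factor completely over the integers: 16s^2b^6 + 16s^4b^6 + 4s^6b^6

4b^6s^2(s^2 + 2)^2

Pull out the common factor 4s^2b^6, leaving s^4 + 4s^2 + 4.
Recognize a perfect-square trinomial with the parts s^2 and 2.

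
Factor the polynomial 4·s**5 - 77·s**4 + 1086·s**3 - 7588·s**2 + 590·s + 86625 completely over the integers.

Trying the rational-root candidates, s = 9 is a root, giving the factor (s - 9) and quotient 4·s**4 - 41·s**3 + 717·s**2 - 1135·s - 9625.
Next, s = 5 is a root, so (s - 5) is a factor; dividing leaves 4·s**3 - 21·s**2 + 612·s + 1925.
Next, s = -11/4 is a root, so (4·s + 11) divides it; the quotient is s**2 - 8·s + 175.
The quadratic s**2 - 8·s + 175 has discriminant -636 < 0 and is irreducible over ℤ.

(4·s + 11)·(s - 5)·(s - 9)·(s**2 - 8·s + 175)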